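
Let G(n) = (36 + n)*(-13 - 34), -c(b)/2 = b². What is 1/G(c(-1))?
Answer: -1/1598 ≈ -0.00062578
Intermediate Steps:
c(b) = -2*b²
G(n) = -1692 - 47*n (G(n) = (36 + n)*(-47) = -1692 - 47*n)
1/G(c(-1)) = 1/(-1692 - (-94)*(-1)²) = 1/(-1692 - (-94)) = 1/(-1692 - 47*(-2)) = 1/(-1692 + 94) = 1/(-1598) = -1/1598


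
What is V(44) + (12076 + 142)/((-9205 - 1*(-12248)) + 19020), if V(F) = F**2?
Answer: 42726186/22063 ≈ 1936.6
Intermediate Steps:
V(44) + (12076 + 142)/((-9205 - 1*(-12248)) + 19020) = 44**2 + (12076 + 142)/((-9205 - 1*(-12248)) + 19020) = 1936 + 12218/((-9205 + 12248) + 19020) = 1936 + 12218/(3043 + 19020) = 1936 + 12218/22063 = 42726186/22063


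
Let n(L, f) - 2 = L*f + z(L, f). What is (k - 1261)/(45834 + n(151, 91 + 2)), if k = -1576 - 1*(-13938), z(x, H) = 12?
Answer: 653/3523 ≈ 0.18535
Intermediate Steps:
n(L, f) = 14 + L*f (n(L, f) = 2 + (L*f + 12) = 2 + (12 + L*f) = 14 + L*f)
k = 12362 (k = -1576 + 13938 = 12362)
(k - 1261)/(45834 + n(151, 91 + 2)) = (12362 - 1261)/(45834 + (14 + 151*(91 + 2))) = 11101/(45834 + (14 + 151*93)) = 11101/(45834 + (14 + 14043)) = 11101/(45834 + 14057) = 11101/59891 = 11101*(1/59891) = 653/3523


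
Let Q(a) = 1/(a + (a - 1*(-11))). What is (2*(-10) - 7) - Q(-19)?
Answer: -728/27 ≈ -26.963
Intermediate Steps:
Q(a) = 1/(11 + 2*a) (Q(a) = 1/(a + (a + 11)) = 1/(a + (11 + a)) = 1/(11 + 2*a))
(2*(-10) - 7) - Q(-19) = (2*(-10) - 7) - 1/(11 + 2*(-19)) = (-20 - 7) - 1/(11 - 38) = -27 - 1/(-27) = -27 - 1*(-1/27) = -27 + 1/27 = -728/27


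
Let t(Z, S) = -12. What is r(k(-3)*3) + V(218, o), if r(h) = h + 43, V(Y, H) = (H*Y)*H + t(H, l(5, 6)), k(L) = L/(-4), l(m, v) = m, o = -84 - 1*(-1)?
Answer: 6007341/4 ≈ 1.5018e+6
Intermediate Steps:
o = -83 (o = -84 + 1 = -83)
k(L) = -L/4 (k(L) = L*(-¼) = -L/4)
V(Y, H) = -12 + Y*H² (V(Y, H) = (H*Y)*H - 12 = Y*H² - 12 = -12 + Y*H²)
r(h) = 43 + h
r(k(-3)*3) + V(218, o) = (43 - ¼*(-3)*3) + (-12 + 218*(-83)²) = (43 + (¾)*3) + (-12 + 218*6889) = (43 + 9/4) + (-12 + 1501802) = 181/4 + 1501790 = 6007341/4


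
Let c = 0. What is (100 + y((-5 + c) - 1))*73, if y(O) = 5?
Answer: 7665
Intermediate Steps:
(100 + y((-5 + c) - 1))*73 = (100 + 5)*73 = 105*73 = 7665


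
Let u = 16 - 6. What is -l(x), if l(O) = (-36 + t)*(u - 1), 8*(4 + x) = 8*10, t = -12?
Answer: 432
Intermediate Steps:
x = 6 (x = -4 + (8*10)/8 = -4 + (⅛)*80 = -4 + 10 = 6)
u = 10
l(O) = -432 (l(O) = (-36 - 12)*(10 - 1) = -48*9 = -432)
-l(x) = -1*(-432) = 432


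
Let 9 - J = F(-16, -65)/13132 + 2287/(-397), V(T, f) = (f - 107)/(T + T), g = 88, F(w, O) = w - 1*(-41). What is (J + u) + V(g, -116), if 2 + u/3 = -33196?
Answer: -22842750480037/229389776 ≈ -99581.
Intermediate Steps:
F(w, O) = 41 + w (F(w, O) = w + 41 = 41 + w)
u = -99594 (u = -6 + 3*(-33196) = -6 - 99588 = -99594)
V(T, f) = (-107 + f)/(2*T) (V(T, f) = (-107 + f)/((2*T)) = (-107 + f)*(1/(2*T)) = (-107 + f)/(2*T))
J = 76943595/5213404 (J = 9 - ((41 - 16)/13132 + 2287/(-397)) = 9 - (25*(1/13132) + 2287*(-1/397)) = 9 - (25/13132 - 2287/397) = 9 - 1*(-30022959/5213404) = 9 + 30022959/5213404 = 76943595/5213404 ≈ 14.759)
(J + u) + V(g, -116) = (76943595/5213404 - 99594) + (½)*(-107 - 116)/88 = -519146814381/5213404 + (½)*(1/88)*(-223) = -519146814381/5213404 - 223/176 = -22842750480037/229389776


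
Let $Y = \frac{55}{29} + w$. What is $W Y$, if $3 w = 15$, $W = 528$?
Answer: $\frac{105600}{29} \approx 3641.4$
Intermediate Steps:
$w = 5$ ($w = \frac{1}{3} \cdot 15 = 5$)
$Y = \frac{200}{29}$ ($Y = \frac{55}{29} + 5 = \frac{200}{29} \approx 6.8966$)
$W Y = 528 \cdot \frac{200}{29} = \frac{105600}{29}$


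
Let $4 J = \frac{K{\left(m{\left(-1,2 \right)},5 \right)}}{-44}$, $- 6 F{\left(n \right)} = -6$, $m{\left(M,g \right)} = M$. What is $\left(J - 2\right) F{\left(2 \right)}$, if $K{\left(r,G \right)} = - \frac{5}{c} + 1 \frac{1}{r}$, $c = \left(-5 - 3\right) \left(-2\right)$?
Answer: $- \frac{5611}{2816} \approx -1.9925$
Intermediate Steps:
$c = 16$ ($c = \left(-8\right) \left(-2\right) = 16$)
$K{\left(r,G \right)} = - \frac{5}{16} + \frac{1}{r}$ ($K{\left(r,G \right)} = - \frac{5}{16} + 1 \frac{1}{r} = \left(-5\right) \frac{1}{16} + \frac{1}{r} = - \frac{5}{16} + \frac{1}{r}$)
$F{\left(n \right)} = 1$ ($F{\left(n \right)} = \left(- \frac{1}{6}\right) \left(-6\right) = 1$)
$J = \frac{21}{2816}$ ($J = \frac{\left(- \frac{5}{16} + \frac{1}{-1}\right) \frac{1}{-44}}{4} = \frac{\left(- \frac{5}{16} - 1\right) \left(- \frac{1}{44}\right)}{4} = \frac{\left(- \frac{21}{16}\right) \left(- \frac{1}{44}\right)}{4} = \frac{1}{4} \cdot \frac{21}{704} = \frac{21}{2816} \approx 0.0074574$)
$\left(J - 2\right) F{\left(2 \right)} = \left(\frac{21}{2816} - 2\right) 1 = \left(- \frac{5611}{2816}\right) 1 = - \frac{5611}{2816}$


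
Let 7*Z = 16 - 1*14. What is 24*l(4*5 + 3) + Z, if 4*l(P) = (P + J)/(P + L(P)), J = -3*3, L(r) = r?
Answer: 340/161 ≈ 2.1118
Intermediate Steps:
J = -9
Z = 2/7 (Z = (16 - 1*14)/7 = (16 - 14)/7 = (⅐)*2 = 2/7 ≈ 0.28571)
l(P) = (-9 + P)/(8*P) (l(P) = ((P - 9)/(P + P))/4 = ((-9 + P)/((2*P)))/4 = ((-9 + P)*(1/(2*P)))/4 = ((-9 + P)/(2*P))/4 = (-9 + P)/(8*P))
24*l(4*5 + 3) + Z = 24*((-9 + (4*5 + 3))/(8*(4*5 + 3))) + 2/7 = 24*((-9 + (20 + 3))/(8*(20 + 3))) + 2/7 = 24*((⅛)*(-9 + 23)/23) + 2/7 = 24*((⅛)*(1/23)*14) + 2/7 = 24*(7/92) + 2/7 = 42/23 + 2/7 = 340/161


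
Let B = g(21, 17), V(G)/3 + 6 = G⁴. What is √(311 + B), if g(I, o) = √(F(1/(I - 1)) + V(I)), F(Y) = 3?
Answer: √(311 + 2*√145857) ≈ 32.785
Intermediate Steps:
V(G) = -18 + 3*G⁴
g(I, o) = √(-15 + 3*I⁴) (g(I, o) = √(3 + (-18 + 3*I⁴)) = √(-15 + 3*I⁴))
B = 2*√145857 (B = √(-15 + 3*21⁴) = √(-15 + 3*194481) = √(-15 + 583443) = √583428 = 2*√145857 ≈ 763.82)
√(311 + B) = √(311 + 2*√145857)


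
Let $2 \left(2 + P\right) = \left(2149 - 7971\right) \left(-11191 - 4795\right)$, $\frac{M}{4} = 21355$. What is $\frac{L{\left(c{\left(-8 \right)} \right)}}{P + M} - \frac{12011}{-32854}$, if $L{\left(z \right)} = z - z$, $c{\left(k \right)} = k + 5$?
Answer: $\frac{12011}{32854} \approx 0.36559$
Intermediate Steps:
$M = 85420$ ($M = 4 \cdot 21355 = 85420$)
$c{\left(k \right)} = 5 + k$
$P = 46535244$ ($P = -2 + \frac{\left(2149 - 7971\right) \left(-11191 - 4795\right)}{2} = -2 + \frac{\left(-5822\right) \left(-15986\right)}{2} = -2 + \frac{1}{2} \cdot 93070492 = -2 + 46535246 = 46535244$)
$L{\left(z \right)} = 0$
$\frac{L{\left(c{\left(-8 \right)} \right)}}{P + M} - \frac{12011}{-32854} = \frac{0}{46535244 + 85420} - \frac{12011}{-32854} = \frac{0}{46620664} - - \frac{12011}{32854} = 0 \cdot \frac{1}{46620664} + \frac{12011}{32854} = 0 + \frac{12011}{32854} = \frac{12011}{32854}$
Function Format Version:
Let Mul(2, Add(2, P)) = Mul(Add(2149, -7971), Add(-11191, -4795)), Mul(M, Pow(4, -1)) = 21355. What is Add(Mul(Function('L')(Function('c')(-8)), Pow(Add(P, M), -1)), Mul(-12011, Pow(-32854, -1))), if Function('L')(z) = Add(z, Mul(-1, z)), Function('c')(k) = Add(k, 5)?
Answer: Rational(12011, 32854) ≈ 0.36559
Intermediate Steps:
M = 85420 (M = Mul(4, 21355) = 85420)
Function('c')(k) = Add(5, k)
P = 46535244 (P = Add(-2, Mul(Rational(1, 2), Mul(Add(2149, -7971), Add(-11191, -4795)))) = Add(-2, Mul(Rational(1, 2), Mul(-5822, -15986))) = Add(-2, Mul(Rational(1, 2), 93070492)) = Add(-2, 46535246) = 46535244)
Function('L')(z) = 0
Add(Mul(Function('L')(Function('c')(-8)), Pow(Add(P, M), -1)), Mul(-12011, Pow(-32854, -1))) = Add(Mul(0, Pow(Add(46535244, 85420), -1)), Mul(-12011, Pow(-32854, -1))) = Add(Mul(0, Pow(46620664, -1)), Mul(-12011, Rational(-1, 32854))) = Add(Mul(0, Rational(1, 46620664)), Rational(12011, 32854)) = Add(0, Rational(12011, 32854)) = Rational(12011, 32854)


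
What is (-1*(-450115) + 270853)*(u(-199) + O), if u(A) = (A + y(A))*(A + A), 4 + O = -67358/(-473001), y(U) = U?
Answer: 54017392421893744/473001 ≈ 1.1420e+11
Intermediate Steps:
O = -1824646/473001 (O = -4 - 67358/(-473001) = -4 - 67358*(-1/473001) = -4 + 67358/473001 = -1824646/473001 ≈ -3.8576)
u(A) = 4*A**2 (u(A) = (A + A)*(A + A) = (2*A)*(2*A) = 4*A**2)
(-1*(-450115) + 270853)*(u(-199) + O) = (-1*(-450115) + 270853)*(4*(-199)**2 - 1824646/473001) = (450115 + 270853)*(4*39601 - 1824646/473001) = 720968*(158404 - 1824646/473001) = 720968*(74923425758/473001) = 54017392421893744/473001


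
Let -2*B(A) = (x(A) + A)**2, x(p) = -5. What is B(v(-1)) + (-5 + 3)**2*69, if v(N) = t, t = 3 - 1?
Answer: 543/2 ≈ 271.50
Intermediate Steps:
t = 2
v(N) = 2
B(A) = -(-5 + A)**2/2
B(v(-1)) + (-5 + 3)**2*69 = -(-5 + 2)**2/2 + (-5 + 3)**2*69 = -1/2*(-3)**2 + (-2)**2*69 = -1/2*9 + 4*69 = -9/2 + 276 = 543/2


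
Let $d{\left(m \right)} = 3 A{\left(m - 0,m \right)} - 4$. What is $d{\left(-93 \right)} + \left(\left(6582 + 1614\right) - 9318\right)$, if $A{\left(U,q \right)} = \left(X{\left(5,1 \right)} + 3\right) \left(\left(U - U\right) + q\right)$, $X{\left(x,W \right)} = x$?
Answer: $-3358$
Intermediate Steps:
$A{\left(U,q \right)} = 8 q$ ($A{\left(U,q \right)} = \left(5 + 3\right) \left(\left(U - U\right) + q\right) = 8 \left(0 + q\right) = 8 q$)
$d{\left(m \right)} = -4 + 24 m$ ($d{\left(m \right)} = 3 \cdot 8 m - 4 = 24 m - 4 = -4 + 24 m$)
$d{\left(-93 \right)} + \left(\left(6582 + 1614\right) - 9318\right) = \left(-4 + 24 \left(-93\right)\right) + \left(\left(6582 + 1614\right) - 9318\right) = \left(-4 - 2232\right) + \left(8196 - 9318\right) = -2236 - 1122 = -3358$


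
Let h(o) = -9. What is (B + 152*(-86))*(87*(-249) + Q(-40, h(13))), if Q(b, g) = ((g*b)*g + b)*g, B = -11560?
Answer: -193533624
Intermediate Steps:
Q(b, g) = g*(b + b*g**2) (Q(b, g) = ((b*g)*g + b)*g = (b*g**2 + b)*g = (b + b*g**2)*g = g*(b + b*g**2))
(B + 152*(-86))*(87*(-249) + Q(-40, h(13))) = (-11560 + 152*(-86))*(87*(-249) - 40*(-9)*(1 + (-9)**2)) = (-11560 - 13072)*(-21663 - 40*(-9)*(1 + 81)) = -24632*(-21663 - 40*(-9)*82) = -24632*(-21663 + 29520) = -24632*7857 = -193533624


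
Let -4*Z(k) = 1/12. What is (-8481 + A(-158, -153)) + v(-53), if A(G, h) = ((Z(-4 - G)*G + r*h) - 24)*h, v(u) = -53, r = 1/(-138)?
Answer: -1018487/184 ≈ -5535.3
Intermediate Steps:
r = -1/138 ≈ -0.0072464
Z(k) = -1/48 (Z(k) = -¼/12 = -¼*1/12 = -1/48)
A(G, h) = h*(-24 - G/48 - h/138) (A(G, h) = ((-G/48 - h/138) - 24)*h = (-24 - G/48 - h/138)*h = h*(-24 - G/48 - h/138))
(-8481 + A(-158, -153)) + v(-53) = (-8481 + (1/1104)*(-153)*(-26496 - 23*(-158) - 8*(-153))) - 53 = (-8481 + (1/1104)*(-153)*(-26496 + 3634 + 1224)) - 53 = (-8481 + (1/1104)*(-153)*(-21638)) - 53 = (-8481 + 551769/184) - 53 = -1008735/184 - 53 = -1018487/184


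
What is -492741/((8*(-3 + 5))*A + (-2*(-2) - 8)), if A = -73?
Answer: 492741/1172 ≈ 420.43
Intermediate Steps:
-492741/((8*(-3 + 5))*A + (-2*(-2) - 8)) = -492741/((8*(-3 + 5))*(-73) + (-2*(-2) - 8)) = -492741/((8*2)*(-73) + (4 - 8)) = -492741/(16*(-73) - 4) = -492741/(-1168 - 4) = -492741/(-1172) = -492741*(-1/1172) = 492741/1172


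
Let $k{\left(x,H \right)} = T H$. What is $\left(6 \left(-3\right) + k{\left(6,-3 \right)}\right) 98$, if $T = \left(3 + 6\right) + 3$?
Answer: $-5292$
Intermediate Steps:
$T = 12$ ($T = 9 + 3 = 12$)
$k{\left(x,H \right)} = 12 H$
$\left(6 \left(-3\right) + k{\left(6,-3 \right)}\right) 98 = \left(6 \left(-3\right) + 12 \left(-3\right)\right) 98 = \left(-18 - 36\right) 98 = \left(-54\right) 98 = -5292$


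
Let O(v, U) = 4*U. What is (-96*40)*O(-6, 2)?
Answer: -30720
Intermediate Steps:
(-96*40)*O(-6, 2) = (-96*40)*(4*2) = -3840*8 = -30720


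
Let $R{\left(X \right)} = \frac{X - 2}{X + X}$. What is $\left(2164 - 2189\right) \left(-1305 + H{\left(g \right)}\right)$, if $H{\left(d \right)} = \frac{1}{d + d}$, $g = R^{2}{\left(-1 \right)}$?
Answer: $\frac{293575}{9} \approx 32619.0$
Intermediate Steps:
$R{\left(X \right)} = \frac{-2 + X}{2 X}$
$g = \frac{9}{4}$ ($g = \left(\frac{-2 - 1}{2 \left(-1\right)}\right)^{2} = \left(\frac{1}{2} \left(-1\right) \left(-3\right)\right)^{2} = \left(\frac{3}{2}\right)^{2} = \frac{9}{4} \approx 2.25$)
$H{\left(d \right)} = \frac{1}{2 d}$
$\left(2164 - 2189\right) \left(-1305 + H{\left(g \right)}\right) = \left(2164 - 2189\right) \left(-1305 + \frac{1}{2 \cdot \frac{9}{4}}\right) = - 25 \left(-1305 + \frac{1}{2} \cdot \frac{4}{9}\right) = - 25 \left(-1305 + \frac{2}{9}\right) = \left(-25\right) \left(- \frac{11743}{9}\right) = \frac{293575}{9}$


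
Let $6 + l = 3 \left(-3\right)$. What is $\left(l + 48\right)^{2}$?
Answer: $1089$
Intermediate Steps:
$l = -15$ ($l = -6 + 3 \left(-3\right) = -6 - 9 = -15$)
$\left(l + 48\right)^{2} = \left(-15 + 48\right)^{2} = 33^{2} = 1089$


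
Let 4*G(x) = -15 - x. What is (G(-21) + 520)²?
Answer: 1087849/4 ≈ 2.7196e+5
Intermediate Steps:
G(x) = -15/4 - x/4 (G(x) = (-15 - x)/4 = -15/4 - x/4)
(G(-21) + 520)² = ((-15/4 - ¼*(-21)) + 520)² = ((-15/4 + 21/4) + 520)² = (3/2 + 520)² = (1043/2)² = 1087849/4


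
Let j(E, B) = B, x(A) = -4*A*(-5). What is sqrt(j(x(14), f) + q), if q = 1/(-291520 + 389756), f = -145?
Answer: 3*I*sqrt(38869308269)/49118 ≈ 12.042*I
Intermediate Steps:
x(A) = 20*A
q = 1/98236 ≈ 1.0180e-5
sqrt(j(x(14), f) + q) = sqrt(-145 + 1/98236) = sqrt(-14244219/98236) = 3*I*sqrt(38869308269)/49118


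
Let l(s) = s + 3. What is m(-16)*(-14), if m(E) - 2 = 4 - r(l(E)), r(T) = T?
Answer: -266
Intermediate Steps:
l(s) = 3 + s
m(E) = 3 - E (m(E) = 2 + (4 - (3 + E)) = 2 + (4 + (-3 - E)) = 2 + (1 - E) = 3 - E)
m(-16)*(-14) = (3 - 1*(-16))*(-14) = (3 + 16)*(-14) = 19*(-14) = -266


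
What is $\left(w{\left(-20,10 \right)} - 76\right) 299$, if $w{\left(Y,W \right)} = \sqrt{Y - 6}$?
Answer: $-22724 + 299 i \sqrt{26} \approx -22724.0 + 1524.6 i$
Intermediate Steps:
$w{\left(Y,W \right)} = \sqrt{-6 + Y}$
$\left(w{\left(-20,10 \right)} - 76\right) 299 = \left(\sqrt{-6 - 20} - 76\right) 299 = \left(\sqrt{-26} - 76\right) 299 = \left(i \sqrt{26} - 76\right) 299 = \left(-76 + i \sqrt{26}\right) 299 = -22724 + 299 i \sqrt{26}$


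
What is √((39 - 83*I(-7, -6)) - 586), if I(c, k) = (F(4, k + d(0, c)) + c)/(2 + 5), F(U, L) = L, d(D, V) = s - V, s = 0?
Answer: I*√23317/7 ≈ 21.814*I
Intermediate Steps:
d(D, V) = -V (d(D, V) = 0 - V = -V)
I(c, k) = k/7 (I(c, k) = ((k - c) + c)/(2 + 5) = k/7)
√((39 - 83*I(-7, -6)) - 586) = √((39 - 83*(-6)/7) - 586) = √((39 - 83*(-6/7)) - 586) = √((39 + 498/7) - 586) = √(771/7 - 586) = √(-3331/7) = I*√23317/7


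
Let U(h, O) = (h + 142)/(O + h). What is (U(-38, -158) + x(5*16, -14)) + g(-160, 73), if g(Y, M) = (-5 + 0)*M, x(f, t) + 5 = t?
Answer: -18842/49 ≈ -384.53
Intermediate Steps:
x(f, t) = -5 + t
g(Y, M) = -5*M
U(h, O) = (142 + h)/(O + h)
(U(-38, -158) + x(5*16, -14)) + g(-160, 73) = ((142 - 38)/(-158 - 38) + (-5 - 14)) - 5*73 = (104/(-196) - 19) - 365 = (-1/196*104 - 19) - 365 = (-26/49 - 19) - 365 = -957/49 - 365 = -18842/49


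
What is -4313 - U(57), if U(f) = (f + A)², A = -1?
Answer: -7449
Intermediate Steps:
U(f) = (-1 + f)² (U(f) = (f - 1)² = (-1 + f)²)
-4313 - U(57) = -4313 - (-1 + 57)² = -4313 - 1*56² = -4313 - 1*3136 = -4313 - 3136 = -7449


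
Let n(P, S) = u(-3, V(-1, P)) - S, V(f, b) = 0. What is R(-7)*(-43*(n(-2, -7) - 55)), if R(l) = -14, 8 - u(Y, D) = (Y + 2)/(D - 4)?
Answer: -48461/2 ≈ -24231.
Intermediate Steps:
u(Y, D) = 8 - (2 + Y)/(-4 + D) (u(Y, D) = 8 - (Y + 2)/(D - 4) = 8 - (2 + Y)/(-4 + D))
n(P, S) = 31/4 - S (n(P, S) = (-34 - 1*(-3) + 8*0)/(-4 + 0) - S = (-34 + 3 + 0)/(-4) - S = -1/4*(-31) - S = 31/4 - S)
R(-7)*(-43*(n(-2, -7) - 55)) = -(-602)*((31/4 - 1*(-7)) - 55) = -(-602)*((31/4 + 7) - 55) = -(-602)*(59/4 - 55) = -(-602)*(-161)/4 = -14*6923/4 = -48461/2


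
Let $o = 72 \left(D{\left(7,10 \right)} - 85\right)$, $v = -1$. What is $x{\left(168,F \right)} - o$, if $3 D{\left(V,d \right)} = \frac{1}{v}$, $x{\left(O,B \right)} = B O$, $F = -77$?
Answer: $-6792$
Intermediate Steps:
$D{\left(V,d \right)} = - \frac{1}{3}$ ($D{\left(V,d \right)} = \frac{1}{3 \left(-1\right)} = \frac{1}{3} \left(-1\right) = - \frac{1}{3}$)
$o = -6144$ ($o = 72 \left(- \frac{1}{3} - 85\right) = 72 \left(- \frac{256}{3}\right) = -6144$)
$x{\left(168,F \right)} - o = \left(-77\right) 168 - -6144 = -12936 + 6144 = -6792$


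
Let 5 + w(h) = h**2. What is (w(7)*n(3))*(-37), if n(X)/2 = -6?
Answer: 19536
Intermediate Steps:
n(X) = -12 (n(X) = 2*(-6) = -12)
w(h) = -5 + h**2
(w(7)*n(3))*(-37) = ((-5 + 7**2)*(-12))*(-37) = ((-5 + 49)*(-12))*(-37) = (44*(-12))*(-37) = -528*(-37) = 19536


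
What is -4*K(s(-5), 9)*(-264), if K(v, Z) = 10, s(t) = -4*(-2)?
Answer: 10560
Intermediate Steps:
s(t) = 8
-4*K(s(-5), 9)*(-264) = -4*10*(-264) = -40*(-264) = 10560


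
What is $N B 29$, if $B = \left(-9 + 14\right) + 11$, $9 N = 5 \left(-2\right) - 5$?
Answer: $- \frac{2320}{3} \approx -773.33$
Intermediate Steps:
$N = - \frac{5}{3}$ ($N = \frac{5 \left(-2\right) - 5}{9} = \frac{-10 - 5}{9} = \frac{1}{9} \left(-15\right) = - \frac{5}{3} \approx -1.6667$)
$B = 16$ ($B = 5 + 11 = 16$)
$N B 29 = \left(- \frac{5}{3}\right) 16 \cdot 29 = \left(- \frac{80}{3}\right) 29 = - \frac{2320}{3}$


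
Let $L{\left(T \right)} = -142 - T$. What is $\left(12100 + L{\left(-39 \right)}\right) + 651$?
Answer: $12648$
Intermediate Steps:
$\left(12100 + L{\left(-39 \right)}\right) + 651 = \left(12100 - 103\right) + 651 = 11997 + 651 = 12648$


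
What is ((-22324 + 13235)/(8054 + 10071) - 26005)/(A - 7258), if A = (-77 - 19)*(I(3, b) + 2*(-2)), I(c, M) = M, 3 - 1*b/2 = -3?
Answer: 235674857/72735625 ≈ 3.2402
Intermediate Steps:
b = 12 (b = 6 - 2*(-3) = 6 + 6 = 12)
A = -768 (A = (-77 - 19)*(12 + 2*(-2)) = -96*(12 - 4) = -96*8 = -768)
((-22324 + 13235)/(8054 + 10071) - 26005)/(A - 7258) = ((-22324 + 13235)/(8054 + 10071) - 26005)/(-768 - 7258) = (-9089/18125 - 26005)/(-8026) = (-9089*1/18125 - 26005)*(-1/8026) = (-9089/18125 - 26005)*(-1/8026) = -471349714/18125*(-1/8026) = 235674857/72735625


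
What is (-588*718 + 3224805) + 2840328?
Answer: 5642949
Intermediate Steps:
(-588*718 + 3224805) + 2840328 = (-422184 + 3224805) + 2840328 = 2802621 + 2840328 = 5642949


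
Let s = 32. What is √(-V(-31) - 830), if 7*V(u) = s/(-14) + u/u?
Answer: I*√40661/7 ≈ 28.807*I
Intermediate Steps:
V(u) = -9/49 (V(u) = (32/(-14) + u/u)/7 = (32*(-1/14) + 1)/7 = (-16/7 + 1)/7 = (⅐)*(-9/7) = -9/49)
√(-V(-31) - 830) = √(-1*(-9/49) - 830) = √(9/49 - 830) = √(-40661/49) = I*√40661/7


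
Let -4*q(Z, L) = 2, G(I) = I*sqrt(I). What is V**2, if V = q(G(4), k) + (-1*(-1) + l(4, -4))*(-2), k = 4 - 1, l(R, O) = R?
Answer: 441/4 ≈ 110.25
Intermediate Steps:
k = 3
G(I) = I**(3/2)
q(Z, L) = -1/2 (q(Z, L) = -1/4*2 = -1/2)
V = -21/2 (V = -1/2 + (-1*(-1) + 4)*(-2) = -1/2 + (1 + 4)*(-2) = -1/2 + 5*(-2) = -1/2 - 10 = -21/2 ≈ -10.500)
V**2 = (-21/2)**2 = 441/4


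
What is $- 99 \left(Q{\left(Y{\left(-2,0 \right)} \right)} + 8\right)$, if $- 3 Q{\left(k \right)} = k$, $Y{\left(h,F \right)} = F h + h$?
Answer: $-858$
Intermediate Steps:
$Y{\left(h,F \right)} = h + F h$
$Q{\left(k \right)} = - \frac{k}{3}$
$- 99 \left(Q{\left(Y{\left(-2,0 \right)} \right)} + 8\right) = - 99 \left(- \frac{\left(-2\right) \left(1 + 0\right)}{3} + 8\right) = - 99 \left(- \frac{\left(-2\right) 1}{3} + 8\right) = - 99 \left(\left(- \frac{1}{3}\right) \left(-2\right) + 8\right) = - 99 \left(\frac{2}{3} + 8\right) = \left(-99\right) \frac{26}{3} = -858$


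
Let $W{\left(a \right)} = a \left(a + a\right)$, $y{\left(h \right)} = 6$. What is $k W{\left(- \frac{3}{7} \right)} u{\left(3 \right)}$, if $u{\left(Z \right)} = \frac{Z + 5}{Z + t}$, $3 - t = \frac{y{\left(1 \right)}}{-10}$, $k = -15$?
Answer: $- \frac{3600}{539} \approx -6.679$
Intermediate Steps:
$t = \frac{18}{5}$ ($t = 3 - \frac{6}{-10} = 3 - 6 \left(- \frac{1}{10}\right) = 3 - - \frac{3}{5} = 3 + \frac{3}{5} = \frac{18}{5} \approx 3.6$)
$W{\left(a \right)} = 2 a^{2}$ ($W{\left(a \right)} = a 2 a = 2 a^{2}$)
$u{\left(Z \right)} = \frac{5 + Z}{\frac{18}{5} + Z}$ ($u{\left(Z \right)} = \frac{Z + 5}{Z + \frac{18}{5}} = \frac{5 + Z}{\frac{18}{5} + Z}$)
$k W{\left(- \frac{3}{7} \right)} u{\left(3 \right)} = - 15 \cdot 2 \left(- \frac{3}{7}\right)^{2} \frac{5 \left(5 + 3\right)}{18 + 5 \cdot 3} = - 15 \cdot 2 \left(\left(-3\right) \frac{1}{7}\right)^{2} \cdot 5 \frac{1}{18 + 15} \cdot 8 = - 15 \cdot 2 \left(- \frac{3}{7}\right)^{2} \cdot 5 \cdot \frac{1}{33} \cdot 8 = - 15 \cdot 2 \cdot \frac{9}{49} \cdot 5 \cdot \frac{1}{33} \cdot 8 = \left(-15\right) \frac{18}{49} \cdot \frac{40}{33} = \left(- \frac{270}{49}\right) \frac{40}{33} = - \frac{3600}{539}$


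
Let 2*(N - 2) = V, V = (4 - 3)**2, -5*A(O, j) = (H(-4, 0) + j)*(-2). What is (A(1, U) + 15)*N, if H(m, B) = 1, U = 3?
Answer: 83/2 ≈ 41.500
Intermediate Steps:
A(O, j) = 2/5 + 2*j/5 (A(O, j) = -(1 + j)*(-2)/5 = -(-2 - 2*j)/5 = 2/5 + 2*j/5)
V = 1 (V = 1**2 = 1)
N = 5/2 (N = 2 + (1/2)*1 = 2 + 1/2 = 5/2 ≈ 2.5000)
(A(1, U) + 15)*N = ((2/5 + (2/5)*3) + 15)*(5/2) = ((2/5 + 6/5) + 15)*(5/2) = (8/5 + 15)*(5/2) = (83/5)*(5/2) = 83/2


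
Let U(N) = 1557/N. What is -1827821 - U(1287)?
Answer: -261378576/143 ≈ -1.8278e+6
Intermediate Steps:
-1827821 - U(1287) = -1827821 - 1557/1287 = -1827821 - 1*173/143 = -1827821 - 173/143 = -261378576/143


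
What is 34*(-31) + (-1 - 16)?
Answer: -1071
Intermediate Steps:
34*(-31) + (-1 - 16) = -1054 - 17 = -1071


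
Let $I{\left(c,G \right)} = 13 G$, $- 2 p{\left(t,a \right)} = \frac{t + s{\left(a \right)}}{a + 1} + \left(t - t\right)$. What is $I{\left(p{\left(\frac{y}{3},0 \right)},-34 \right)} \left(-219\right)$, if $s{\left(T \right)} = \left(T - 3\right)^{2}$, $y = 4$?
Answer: $96798$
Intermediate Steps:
$s{\left(T \right)} = \left(-3 + T\right)^{2}$
$p{\left(t,a \right)} = - \frac{t + \left(-3 + a\right)^{2}}{2 \left(1 + a\right)}$ ($p{\left(t,a \right)} = - \frac{\frac{t + \left(-3 + a\right)^{2}}{a + 1} + \left(t - t\right)}{2} = - \frac{\frac{t + \left(-3 + a\right)^{2}}{1 + a} + 0}{2} = - \frac{\frac{1}{1 + a} \left(t + \left(-3 + a\right)^{2}\right)}{2} = - \frac{t + \left(-3 + a\right)^{2}}{2 \left(1 + a\right)}$)
$I{\left(p{\left(\frac{y}{3},0 \right)},-34 \right)} \left(-219\right) = 13 \left(-34\right) \left(-219\right) = \left(-442\right) \left(-219\right) = 96798$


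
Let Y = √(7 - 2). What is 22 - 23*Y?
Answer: 22 - 23*√5 ≈ -29.430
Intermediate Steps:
Y = √5 ≈ 2.2361
22 - 23*Y = 22 - 23*√5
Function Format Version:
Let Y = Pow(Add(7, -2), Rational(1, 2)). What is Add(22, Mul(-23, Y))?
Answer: Add(22, Mul(-23, Pow(5, Rational(1, 2)))) ≈ -29.430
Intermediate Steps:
Y = Pow(5, Rational(1, 2)) ≈ 2.2361
Add(22, Mul(-23, Y)) = Add(22, Mul(-23, Pow(5, Rational(1, 2))))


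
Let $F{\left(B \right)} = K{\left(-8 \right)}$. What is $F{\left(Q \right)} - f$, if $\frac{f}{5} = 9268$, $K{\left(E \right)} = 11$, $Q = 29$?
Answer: $-46329$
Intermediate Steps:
$F{\left(B \right)} = 11$
$f = 46340$ ($f = 5 \cdot 9268 = 46340$)
$F{\left(Q \right)} - f = 11 - 46340 = -46329$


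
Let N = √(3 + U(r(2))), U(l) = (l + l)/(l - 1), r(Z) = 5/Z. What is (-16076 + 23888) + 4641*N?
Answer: 7812 + 1547*√57 ≈ 19492.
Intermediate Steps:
U(l) = 2*l/(-1 + l) (U(l) = (2*l)/(-1 + l) = 2*l/(-1 + l))
N = √57/3 (N = √(3 + 2*(5/2)/(-1 + 5/2)) = √(3 + 2*(5/2)/(3/2)) = √(3 + 2*(5/2)*(⅔)) = √(3 + 10/3) = √(19/3) = √57/3 ≈ 2.5166)
(-16076 + 23888) + 4641*N = (-16076 + 23888) + 4641*(√57/3) = 7812 + 1547*√57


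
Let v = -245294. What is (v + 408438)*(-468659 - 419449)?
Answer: -144889491552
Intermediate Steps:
(v + 408438)*(-468659 - 419449) = (-245294 + 408438)*(-468659 - 419449) = 163144*(-888108) = -144889491552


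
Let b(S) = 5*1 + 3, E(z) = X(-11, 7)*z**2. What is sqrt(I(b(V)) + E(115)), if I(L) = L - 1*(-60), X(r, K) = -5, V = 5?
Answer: I*sqrt(66057) ≈ 257.02*I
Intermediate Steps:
E(z) = -5*z**2
b(S) = 8 (b(S) = 5 + 3 = 8)
I(L) = 60 + L (I(L) = L + 60 = 60 + L)
sqrt(I(b(V)) + E(115)) = sqrt((60 + 8) - 5*115**2) = sqrt(68 - 5*13225) = sqrt(68 - 66125) = sqrt(-66057) = I*sqrt(66057)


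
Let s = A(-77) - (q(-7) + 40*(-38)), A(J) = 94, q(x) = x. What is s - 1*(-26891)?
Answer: 28512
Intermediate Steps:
s = 1621 (s = 94 - (-7 + 40*(-38)) = 94 - (-7 - 1520) = 94 - 1*(-1527) = 94 + 1527 = 1621)
s - 1*(-26891) = 1621 - 1*(-26891) = 1621 + 26891 = 28512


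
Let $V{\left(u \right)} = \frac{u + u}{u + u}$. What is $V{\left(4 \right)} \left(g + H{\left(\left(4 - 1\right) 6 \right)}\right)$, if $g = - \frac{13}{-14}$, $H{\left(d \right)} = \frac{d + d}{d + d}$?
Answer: $\frac{27}{14} \approx 1.9286$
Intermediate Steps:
$H{\left(d \right)} = 1$ ($H{\left(d \right)} = \frac{2 d}{2 d} = 2 d \frac{1}{2 d} = 1$)
$g = \frac{13}{14}$ ($g = \left(-13\right) \left(- \frac{1}{14}\right) = \frac{13}{14} \approx 0.92857$)
$V{\left(u \right)} = 1$ ($V{\left(u \right)} = \frac{2 u}{2 u} = 2 u \frac{1}{2 u} = 1$)
$V{\left(4 \right)} \left(g + H{\left(\left(4 - 1\right) 6 \right)}\right) = 1 \left(\frac{13}{14} + 1\right) = 1 \cdot \frac{27}{14} = \frac{27}{14}$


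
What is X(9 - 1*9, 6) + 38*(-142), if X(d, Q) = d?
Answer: -5396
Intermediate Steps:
X(9 - 1*9, 6) + 38*(-142) = (9 - 1*9) + 38*(-142) = (9 - 9) - 5396 = 0 - 5396 = -5396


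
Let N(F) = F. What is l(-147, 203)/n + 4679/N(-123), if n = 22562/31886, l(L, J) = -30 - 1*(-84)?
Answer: 53109607/1387563 ≈ 38.275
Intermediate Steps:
l(L, J) = 54 (l(L, J) = -30 + 84 = 54)
n = 11281/15943 (n = 22562*(1/31886) = 11281/15943 ≈ 0.70758)
l(-147, 203)/n + 4679/N(-123) = 54/(11281/15943) + 4679/(-123) = 54*(15943/11281) + 4679*(-1/123) = 860922/11281 - 4679/123 = 53109607/1387563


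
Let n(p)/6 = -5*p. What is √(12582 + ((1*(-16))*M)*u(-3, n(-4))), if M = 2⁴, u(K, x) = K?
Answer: 5*√534 ≈ 115.54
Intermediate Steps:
n(p) = -30*p (n(p) = 6*(-5*p) = -30*p)
M = 16
√(12582 + ((1*(-16))*M)*u(-3, n(-4))) = √(12582 + ((1*(-16))*16)*(-3)) = √(12582 - 16*16*(-3)) = √(12582 - 256*(-3)) = √(12582 + 768) = √13350 = 5*√534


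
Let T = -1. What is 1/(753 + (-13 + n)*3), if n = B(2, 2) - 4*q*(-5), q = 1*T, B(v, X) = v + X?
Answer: 1/666 ≈ 0.0015015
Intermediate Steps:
B(v, X) = X + v
q = -1 (q = 1*(-1) = -1)
n = -16 (n = (2 + 2) - (-4)*(-5) = 4 - 4*5 = 4 - 20 = -16)
1/(753 + (-13 + n)*3) = 1/(753 + (-13 - 16)*3) = 1/(753 - 29*3) = 1/(753 - 87) = 1/666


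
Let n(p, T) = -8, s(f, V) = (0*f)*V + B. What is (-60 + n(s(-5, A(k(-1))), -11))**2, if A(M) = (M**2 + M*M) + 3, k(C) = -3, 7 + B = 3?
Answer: 4624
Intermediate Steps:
B = -4 (B = -7 + 3 = -4)
A(M) = 3 + 2*M**2 (A(M) = (M**2 + M**2) + 3 = 2*M**2 + 3 = 3 + 2*M**2)
s(f, V) = -4 (s(f, V) = (0*f)*V - 4 = 0*V - 4 = 0 - 4 = -4)
(-60 + n(s(-5, A(k(-1))), -11))**2 = (-60 - 8)**2 = (-68)**2 = 4624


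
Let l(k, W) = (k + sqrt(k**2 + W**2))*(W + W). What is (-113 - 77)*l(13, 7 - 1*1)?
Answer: -29640 - 2280*sqrt(205) ≈ -62285.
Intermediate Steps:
l(k, W) = 2*W*(k + sqrt(W**2 + k**2)) (l(k, W) = (k + sqrt(W**2 + k**2))*(2*W) = 2*W*(k + sqrt(W**2 + k**2)))
(-113 - 77)*l(13, 7 - 1*1) = (-113 - 77)*(2*(7 - 1*1)*(13 + sqrt((7 - 1*1)**2 + 13**2))) = -380*(7 - 1)*(13 + sqrt((7 - 1)**2 + 169)) = -380*6*(13 + sqrt(6**2 + 169)) = -380*6*(13 + sqrt(36 + 169)) = -380*6*(13 + sqrt(205)) = -190*(156 + 12*sqrt(205)) = -29640 - 2280*sqrt(205)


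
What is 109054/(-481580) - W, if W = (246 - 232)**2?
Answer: -4295397/21890 ≈ -196.23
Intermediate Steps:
W = 196 (W = 14**2 = 196)
109054/(-481580) - W = 109054/(-481580) - 1*196 = 109054*(-1/481580) - 196 = -4957/21890 - 196 = -4295397/21890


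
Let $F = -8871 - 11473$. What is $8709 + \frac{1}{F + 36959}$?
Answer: $\frac{144700036}{16615} \approx 8709.0$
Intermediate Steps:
$F = -20344$
$8709 + \frac{1}{F + 36959} = 8709 + \frac{1}{-20344 + 36959} = 8709 + \frac{1}{16615} = \frac{144700036}{16615}$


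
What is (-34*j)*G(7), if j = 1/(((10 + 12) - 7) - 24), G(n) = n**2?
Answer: 1666/9 ≈ 185.11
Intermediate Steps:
j = -1/9 (j = 1/((22 - 7) - 24) = 1/(15 - 24) = 1/(-9) = -1/9 ≈ -0.11111)
(-34*j)*G(7) = -34*(-1/9)*7**2 = (34/9)*49 = 1666/9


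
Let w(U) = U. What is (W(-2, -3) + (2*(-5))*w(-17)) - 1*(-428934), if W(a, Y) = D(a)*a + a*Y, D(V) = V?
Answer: 429114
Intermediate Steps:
W(a, Y) = a² + Y*a (W(a, Y) = a*a + a*Y = a² + Y*a)
(W(-2, -3) + (2*(-5))*w(-17)) - 1*(-428934) = (-2*(-3 - 2) + (2*(-5))*(-17)) - 1*(-428934) = (-2*(-5) - 10*(-17)) + 428934 = (10 + 170) + 428934 = 180 + 428934 = 429114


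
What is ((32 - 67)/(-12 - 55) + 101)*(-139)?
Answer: -945478/67 ≈ -14112.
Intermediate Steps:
((32 - 67)/(-12 - 55) + 101)*(-139) = (-35/(-67) + 101)*(-139) = (-35*(-1/67) + 101)*(-139) = (35/67 + 101)*(-139) = (6802/67)*(-139) = -945478/67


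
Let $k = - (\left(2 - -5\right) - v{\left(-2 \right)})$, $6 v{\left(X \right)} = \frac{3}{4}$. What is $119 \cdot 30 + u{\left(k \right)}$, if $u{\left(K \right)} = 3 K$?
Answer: $\frac{28395}{8} \approx 3549.4$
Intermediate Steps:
$v{\left(X \right)} = \frac{1}{8}$ ($v{\left(X \right)} = \frac{3 \cdot \frac{1}{4}}{6} = \frac{1}{6} \cdot \frac{3}{4} = \frac{1}{8}$)
$k = - \frac{55}{8}$ ($k = - (\left(2 - -5\right) - \frac{1}{8}) = - (\left(2 + 5\right) - \frac{1}{8}) = - (7 - \frac{1}{8}) = \left(-1\right) \frac{55}{8} = - \frac{55}{8} \approx -6.875$)
$119 \cdot 30 + u{\left(k \right)} = 119 \cdot 30 + 3 \left(- \frac{55}{8}\right) = 3570 - \frac{165}{8} = \frac{28395}{8}$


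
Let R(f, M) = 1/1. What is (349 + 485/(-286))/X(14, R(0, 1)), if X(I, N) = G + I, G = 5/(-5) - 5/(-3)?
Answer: 297987/12584 ≈ 23.680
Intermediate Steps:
R(f, M) = 1
G = ⅔ (G = 5*(-⅕) - 5*(-⅓) = -1 + 5/3 = ⅔ ≈ 0.66667)
X(I, N) = ⅔ + I
(349 + 485/(-286))/X(14, R(0, 1)) = (349 + 485/(-286))/(⅔ + 14) = (349 + 485*(-1/286))/(44/3) = (349 - 485/286)*(3/44) = (99329/286)*(3/44) = 297987/12584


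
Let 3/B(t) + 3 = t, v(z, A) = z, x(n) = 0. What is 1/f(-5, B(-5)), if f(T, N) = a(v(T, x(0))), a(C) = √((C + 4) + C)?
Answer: -I*√6/6 ≈ -0.40825*I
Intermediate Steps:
a(C) = √(4 + 2*C) (a(C) = √((4 + C) + C) = √(4 + 2*C))
B(t) = 3/(-3 + t)
f(T, N) = √(4 + 2*T)
1/f(-5, B(-5)) = 1/(√(4 + 2*(-5))) = 1/(√(4 - 10)) = 1/(√(-6)) = 1/(I*√6) = -I*√6/6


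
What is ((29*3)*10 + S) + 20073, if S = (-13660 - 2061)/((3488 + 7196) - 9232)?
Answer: 30393515/1452 ≈ 20932.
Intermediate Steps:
S = -15721/1452 (S = -15721/(10684 - 9232) = -15721/1452 ≈ -10.827)
((29*3)*10 + S) + 20073 = ((29*3)*10 - 15721/1452) + 20073 = (87*10 - 15721/1452) + 20073 = (870 - 15721/1452) + 20073 = 1247519/1452 + 20073 = 30393515/1452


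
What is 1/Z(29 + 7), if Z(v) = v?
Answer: 1/36 ≈ 0.027778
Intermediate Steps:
1/Z(29 + 7) = 1/(29 + 7) = 1/36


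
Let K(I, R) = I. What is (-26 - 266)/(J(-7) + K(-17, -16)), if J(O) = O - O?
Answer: 292/17 ≈ 17.176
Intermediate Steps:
J(O) = 0
(-26 - 266)/(J(-7) + K(-17, -16)) = (-26 - 266)/(0 - 17) = -292/(-17) = -292*(-1/17) = 292/17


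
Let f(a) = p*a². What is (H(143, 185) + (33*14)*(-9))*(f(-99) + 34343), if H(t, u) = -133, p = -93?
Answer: 3763850650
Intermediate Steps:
f(a) = -93*a²
(H(143, 185) + (33*14)*(-9))*(f(-99) + 34343) = (-133 + (33*14)*(-9))*(-93*(-99)² + 34343) = (-133 + 462*(-9))*(-93*9801 + 34343) = (-133 - 4158)*(-911493 + 34343) = -4291*(-877150) = 3763850650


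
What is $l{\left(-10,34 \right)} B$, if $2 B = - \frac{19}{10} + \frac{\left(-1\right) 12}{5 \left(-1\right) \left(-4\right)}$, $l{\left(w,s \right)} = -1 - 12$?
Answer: $\frac{65}{4} \approx 16.25$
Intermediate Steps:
$l{\left(w,s \right)} = -13$ ($l{\left(w,s \right)} = -1 - 12 = -13$)
$B = - \frac{5}{4}$ ($B = \frac{- \frac{19}{10} + \frac{\left(-1\right) 12}{5 \left(-1\right) \left(-4\right)}}{2} = \frac{\left(-19\right) \frac{1}{10} - \frac{12}{\left(-5\right) \left(-4\right)}}{2} = \frac{- \frac{19}{10} - \frac{12}{20}}{2} = \frac{- \frac{19}{10} - \frac{3}{5}}{2} = \frac{1}{2} \left(- \frac{5}{2}\right) = - \frac{5}{4} \approx -1.25$)
$l{\left(-10,34 \right)} B = \left(-13\right) \left(- \frac{5}{4}\right) = \frac{65}{4}$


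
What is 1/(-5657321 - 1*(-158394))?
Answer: -1/5498927 ≈ -1.8185e-7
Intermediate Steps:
1/(-5657321 - 1*(-158394)) = 1/(-5657321 + 158394) = 1/(-5498927) = -1/5498927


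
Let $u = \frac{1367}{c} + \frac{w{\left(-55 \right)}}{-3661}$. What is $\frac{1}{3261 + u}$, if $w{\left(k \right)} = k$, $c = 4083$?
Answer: $\frac{14947863}{48750210395} \approx 0.00030662$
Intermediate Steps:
$u = \frac{5229152}{14947863}$ ($u = \frac{1367}{4083} - \frac{55}{-3661} = 1367 \cdot \frac{1}{4083} - - \frac{55}{3661} = \frac{1367}{4083} + \frac{55}{3661} = \frac{5229152}{14947863} \approx 0.34983$)
$\frac{1}{3261 + u} = \frac{1}{3261 + \frac{5229152}{14947863}} = \frac{1}{\frac{48750210395}{14947863}} = \frac{14947863}{48750210395}$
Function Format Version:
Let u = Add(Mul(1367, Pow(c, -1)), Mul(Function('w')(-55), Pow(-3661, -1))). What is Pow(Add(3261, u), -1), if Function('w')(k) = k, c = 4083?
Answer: Rational(14947863, 48750210395) ≈ 0.00030662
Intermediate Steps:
u = Rational(5229152, 14947863) (u = Add(Mul(1367, Pow(4083, -1)), Mul(-55, Pow(-3661, -1))) = Add(Mul(1367, Rational(1, 4083)), Mul(-55, Rational(-1, 3661))) = Add(Rational(1367, 4083), Rational(55, 3661)) = Rational(5229152, 14947863) ≈ 0.34983)
Pow(Add(3261, u), -1) = Pow(Add(3261, Rational(5229152, 14947863)), -1) = Pow(Rational(48750210395, 14947863), -1) = Rational(14947863, 48750210395)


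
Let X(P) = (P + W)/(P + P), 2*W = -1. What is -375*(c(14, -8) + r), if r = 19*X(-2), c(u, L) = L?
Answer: -11625/8 ≈ -1453.1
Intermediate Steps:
W = -½ (W = (½)*(-1) = -½ ≈ -0.50000)
X(P) = (-½ + P)/(2*P) (X(P) = (P - ½)/(P + P) = (-½ + P)/((2*P)) = (-½ + P)*(1/(2*P)) = (-½ + P)/(2*P))
r = 95/8 (r = 19*((¼)*(-1 + 2*(-2))/(-2)) = 19*((¼)*(-½)*(-1 - 4)) = 19*((¼)*(-½)*(-5)) = 19*(5/8) = 95/8 ≈ 11.875)
-375*(c(14, -8) + r) = -375*(-8 + 95/8) = -375*31/8 = -11625/8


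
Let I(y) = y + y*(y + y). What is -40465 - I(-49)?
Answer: -45218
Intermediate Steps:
I(y) = y + 2*y² (I(y) = y + y*(2*y) = y + 2*y²)
-40465 - I(-49) = -40465 - (-49)*(1 + 2*(-49)) = -40465 - (-49)*(1 - 98) = -40465 - (-49)*(-97) = -40465 - 1*4753 = -40465 - 4753 = -45218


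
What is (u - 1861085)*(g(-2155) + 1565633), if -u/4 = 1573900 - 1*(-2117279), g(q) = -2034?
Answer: -25996085817799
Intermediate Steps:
u = -14764716 (u = -4*(1573900 - 1*(-2117279)) = -4*(1573900 + 2117279) = -4*3691179 = -14764716)
(u - 1861085)*(g(-2155) + 1565633) = (-14764716 - 1861085)*(-2034 + 1565633) = -16625801*1563599 = -25996085817799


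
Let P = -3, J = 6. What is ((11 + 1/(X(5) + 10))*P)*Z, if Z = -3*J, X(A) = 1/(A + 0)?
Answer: 10188/17 ≈ 599.29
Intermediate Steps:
X(A) = 1/A
Z = -18 (Z = -3*6 = -18)
((11 + 1/(X(5) + 10))*P)*Z = ((11 + 1/(1/5 + 10))*(-3))*(-18) = ((11 + 1/(⅕ + 10))*(-3))*(-18) = ((11 + 1/(51/5))*(-3))*(-18) = ((11 + 5/51)*(-3))*(-18) = ((566/51)*(-3))*(-18) = -566/17*(-18) = 10188/17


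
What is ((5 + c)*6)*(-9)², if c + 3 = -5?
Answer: -1458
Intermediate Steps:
c = -8 (c = -3 - 5 = -8)
((5 + c)*6)*(-9)² = ((5 - 8)*6)*(-9)² = -3*6*81 = -18*81 = -1458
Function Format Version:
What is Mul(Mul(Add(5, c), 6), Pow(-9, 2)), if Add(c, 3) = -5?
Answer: -1458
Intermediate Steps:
c = -8 (c = Add(-3, -5) = -8)
Mul(Mul(Add(5, c), 6), Pow(-9, 2)) = Mul(Mul(Add(5, -8), 6), Pow(-9, 2)) = Mul(Mul(-3, 6), 81) = Mul(-18, 81) = -1458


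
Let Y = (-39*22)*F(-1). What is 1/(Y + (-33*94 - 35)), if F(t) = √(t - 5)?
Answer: I/(-3137*I + 858*√6) ≈ -0.00022002 + 0.0001474*I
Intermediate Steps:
F(t) = √(-5 + t)
Y = -858*I*√6 (Y = (-39*22)*√(-5 - 1) = -858*I*√6 ≈ -2101.7*I)
1/(Y + (-33*94 - 35)) = 1/(-858*I*√6 + (-33*94 - 35)) = 1/(-858*I*√6 + (-3102 - 35)) = 1/(-858*I*√6 - 3137) = 1/(-3137 - 858*I*√6)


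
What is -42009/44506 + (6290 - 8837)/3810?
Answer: -2071296/1284605 ≈ -1.6124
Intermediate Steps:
-42009/44506 + (6290 - 8837)/3810 = -42009*1/44506 - 2547*1/3810 = -3819/4046 - 849/1270 = -2071296/1284605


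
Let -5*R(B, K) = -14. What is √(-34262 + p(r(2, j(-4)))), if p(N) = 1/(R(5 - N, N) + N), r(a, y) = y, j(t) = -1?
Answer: I*√308353/3 ≈ 185.1*I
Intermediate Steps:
R(B, K) = 14/5 (R(B, K) = -⅕*(-14) = 14/5)
p(N) = 1/(14/5 + N)
√(-34262 + p(r(2, j(-4)))) = √(-34262 + 5/(14 + 5*(-1))) = √(-34262 + 5/(14 - 5)) = √(-34262 + 5/9) = √(-308353/9) = I*√308353/3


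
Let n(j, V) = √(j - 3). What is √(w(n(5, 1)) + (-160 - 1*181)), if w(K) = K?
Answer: √(-341 + √2) ≈ 18.428*I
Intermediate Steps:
n(j, V) = √(-3 + j)
√(w(n(5, 1)) + (-160 - 1*181)) = √(√(-3 + 5) + (-160 - 1*181)) = √(√2 + (-160 - 181)) = √(√2 - 341) = √(-341 + √2)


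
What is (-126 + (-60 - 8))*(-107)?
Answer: 20758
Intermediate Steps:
(-126 + (-60 - 8))*(-107) = (-126 - 68)*(-107) = -194*(-107) = 20758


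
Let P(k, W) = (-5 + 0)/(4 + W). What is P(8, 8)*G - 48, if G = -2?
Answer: -283/6 ≈ -47.167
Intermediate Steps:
P(k, W) = -5/(4 + W)
P(8, 8)*G - 48 = -5/(4 + 8)*(-2) - 48 = -5/12*(-2) - 48 = ⅚ - 48 = -283/6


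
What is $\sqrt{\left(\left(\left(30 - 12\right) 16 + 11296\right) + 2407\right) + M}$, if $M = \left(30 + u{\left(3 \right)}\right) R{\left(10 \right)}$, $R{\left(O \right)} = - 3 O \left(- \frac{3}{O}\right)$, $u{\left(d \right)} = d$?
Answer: $4 \sqrt{893} \approx 119.53$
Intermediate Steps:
$R{\left(O \right)} = 9$
$M = 297$ ($M = \left(30 + 3\right) 9 = 33 \cdot 9 = 297$)
$\sqrt{\left(\left(\left(30 - 12\right) 16 + 11296\right) + 2407\right) + M} = \sqrt{\left(\left(\left(30 - 12\right) 16 + 11296\right) + 2407\right) + 297} = \sqrt{\left(\left(18 \cdot 16 + 11296\right) + 2407\right) + 297} = \sqrt{\left(\left(288 + 11296\right) + 2407\right) + 297} = \sqrt{\left(11584 + 2407\right) + 297} = \sqrt{13991 + 297} = \sqrt{14288} = 4 \sqrt{893}$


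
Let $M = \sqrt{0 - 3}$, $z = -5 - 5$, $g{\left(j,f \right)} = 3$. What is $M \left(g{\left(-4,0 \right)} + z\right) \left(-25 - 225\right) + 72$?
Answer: $72 + 1750 i \sqrt{3} \approx 72.0 + 3031.1 i$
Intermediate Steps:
$z = -10$
$M = i \sqrt{3}$ ($M = \sqrt{-3} = i \sqrt{3} \approx 1.732 i$)
$M \left(g{\left(-4,0 \right)} + z\right) \left(-25 - 225\right) + 72 = i \sqrt{3} \left(3 - 10\right) \left(-25 - 225\right) + 72 = i \sqrt{3} \left(-7\right) \left(-250\right) + 72 = - 7 i \sqrt{3} \left(-250\right) + 72 = 1750 i \sqrt{3} + 72 = 72 + 1750 i \sqrt{3}$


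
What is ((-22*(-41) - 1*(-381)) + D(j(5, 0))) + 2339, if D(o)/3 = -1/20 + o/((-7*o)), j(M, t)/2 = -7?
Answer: 506999/140 ≈ 3621.4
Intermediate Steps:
j(M, t) = -14 (j(M, t) = 2*(-7) = -14)
D(o) = -81/140 (D(o) = 3*(-1/20 + o/((-7*o))) = 3*(-1*1/20 + o*(-1/(7*o))) = 3*(-1/20 - ⅐) = 3*(-27/140) = -81/140)
((-22*(-41) - 1*(-381)) + D(j(5, 0))) + 2339 = ((-22*(-41) - 1*(-381)) - 81/140) + 2339 = ((902 + 381) - 81/140) + 2339 = (1283 - 81/140) + 2339 = 179539/140 + 2339 = 506999/140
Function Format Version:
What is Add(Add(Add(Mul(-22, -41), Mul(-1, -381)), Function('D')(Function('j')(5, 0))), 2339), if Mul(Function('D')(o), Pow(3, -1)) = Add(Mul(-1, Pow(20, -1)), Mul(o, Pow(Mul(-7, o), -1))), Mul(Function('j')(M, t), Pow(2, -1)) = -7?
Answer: Rational(506999, 140) ≈ 3621.4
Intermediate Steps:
Function('j')(M, t) = -14 (Function('j')(M, t) = Mul(2, -7) = -14)
Function('D')(o) = Rational(-81, 140) (Function('D')(o) = Mul(3, Add(Mul(-1, Pow(20, -1)), Mul(o, Pow(Mul(-7, o), -1)))) = Mul(3, Add(Mul(-1, Rational(1, 20)), Mul(o, Mul(Rational(-1, 7), Pow(o, -1))))) = Mul(3, Add(Rational(-1, 20), Rational(-1, 7))) = Mul(3, Rational(-27, 140)) = Rational(-81, 140))
Add(Add(Add(Mul(-22, -41), Mul(-1, -381)), Function('D')(Function('j')(5, 0))), 2339) = Add(Add(Add(Mul(-22, -41), Mul(-1, -381)), Rational(-81, 140)), 2339) = Add(Add(Add(902, 381), Rational(-81, 140)), 2339) = Add(Add(1283, Rational(-81, 140)), 2339) = Add(Rational(179539, 140), 2339) = Rational(506999, 140)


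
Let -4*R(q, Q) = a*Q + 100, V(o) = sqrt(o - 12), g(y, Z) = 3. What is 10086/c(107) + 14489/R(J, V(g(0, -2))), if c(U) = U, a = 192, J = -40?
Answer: 176688971/2285627 + 2086416*I/21361 ≈ 77.304 + 97.674*I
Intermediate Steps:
V(o) = sqrt(-12 + o)
R(q, Q) = -25 - 48*Q (R(q, Q) = -(192*Q + 100)/4 = -(100 + 192*Q)/4 = -25 - 48*Q)
10086/c(107) + 14489/R(J, V(g(0, -2))) = 10086/107 + 14489/(-25 - 48*sqrt(-12 + 3)) = 10086*(1/107) + 14489/(-25 - 144*I) = 10086/107 + 14489/(-25 - 144*I) = 10086/107 + 14489*((-25 + 144*I)/21361) = 10086/107 + 14489*(-25 + 144*I)/21361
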